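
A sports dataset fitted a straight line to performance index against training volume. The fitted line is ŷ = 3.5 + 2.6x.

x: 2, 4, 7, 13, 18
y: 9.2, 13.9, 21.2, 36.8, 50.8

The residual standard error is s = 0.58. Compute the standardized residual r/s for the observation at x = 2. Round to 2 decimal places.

ŷ = 3.5 + 2.6·2 = 8.7
r = 9.2 − 8.7 = 0.5
r/s = 0.5 / 0.58 = 0.86

0.86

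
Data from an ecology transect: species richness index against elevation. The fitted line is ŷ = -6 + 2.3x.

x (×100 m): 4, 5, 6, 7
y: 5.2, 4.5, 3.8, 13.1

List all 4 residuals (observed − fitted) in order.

x=4: ŷ = -6 + 2.3·4 = 3.2; e = 5.2 − 3.2 = 2
x=5: ŷ = -6 + 2.3·5 = 5.5; e = 4.5 − 5.5 = -1
x=6: ŷ = -6 + 2.3·6 = 7.8; e = 3.8 − 7.8 = -4
x=7: ŷ = -6 + 2.3·7 = 10.1; e = 13.1 − 10.1 = 3

2, -1, -4, 3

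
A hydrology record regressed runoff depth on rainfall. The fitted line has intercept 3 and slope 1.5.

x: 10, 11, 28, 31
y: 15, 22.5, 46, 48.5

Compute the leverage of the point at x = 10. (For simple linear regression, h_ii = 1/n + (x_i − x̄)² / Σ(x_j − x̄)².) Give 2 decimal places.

h = 0.52

x̄ = (10 + 11 + 28 + 31)/4 = 20
Σ(x − x̄)² = 100 + 81 + 64 + 121 = 366
h = 1/4 + (-10)²/366 = 0.25 + 0.273224 = 0.52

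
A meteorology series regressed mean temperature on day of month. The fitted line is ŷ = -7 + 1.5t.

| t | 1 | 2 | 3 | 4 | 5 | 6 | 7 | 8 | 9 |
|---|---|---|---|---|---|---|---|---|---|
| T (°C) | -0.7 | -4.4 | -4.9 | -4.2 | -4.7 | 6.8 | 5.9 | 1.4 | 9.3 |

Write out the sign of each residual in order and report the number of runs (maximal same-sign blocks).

t=1: ŷ = -7 + 1.5·1 = -5.5; r = -0.7 − (-5.5) = 4.8
t=2: ŷ = -7 + 1.5·2 = -4; r = -4.4 − (-4) = -0.4
t=3: ŷ = -7 + 1.5·3 = -2.5; r = -4.9 − (-2.5) = -2.4
t=4: ŷ = -7 + 1.5·4 = -1; r = -4.2 − (-1) = -3.2
t=5: ŷ = -7 + 1.5·5 = 0.5; r = -4.7 − 0.5 = -5.2
t=6: ŷ = -7 + 1.5·6 = 2; r = 6.8 − 2 = 4.8
t=7: ŷ = -7 + 1.5·7 = 3.5; r = 5.9 − 3.5 = 2.4
t=8: ŷ = -7 + 1.5·8 = 5; r = 1.4 − 5 = -3.6
t=9: ŷ = -7 + 1.5·9 = 6.5; r = 9.3 − 6.5 = 2.8
Signs: + − − − − + + − +
Runs: +×1, −×4, +×2, −×1, +×1 → 5

5 runs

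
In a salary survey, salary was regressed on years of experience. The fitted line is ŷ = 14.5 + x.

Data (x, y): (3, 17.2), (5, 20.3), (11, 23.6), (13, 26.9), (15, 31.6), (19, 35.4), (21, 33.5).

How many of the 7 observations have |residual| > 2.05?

x=3: ŷ = 14.5 + 3 = 17.5; r = 17.2 − 17.5 = -0.3
x=5: ŷ = 14.5 + 5 = 19.5; r = 20.3 − 19.5 = 0.8
x=11: ŷ = 14.5 + 11 = 25.5; r = 23.6 − 25.5 = -1.9
x=13: ŷ = 14.5 + 13 = 27.5; r = 26.9 − 27.5 = -0.6
x=15: ŷ = 14.5 + 15 = 29.5; r = 31.6 − 29.5 = 2.1
x=19: ŷ = 14.5 + 19 = 33.5; r = 35.4 − 33.5 = 1.9
x=21: ŷ = 14.5 + 21 = 35.5; r = 33.5 − 35.5 = -2
|r| > 2.05: x=15 (|r|=2.1) → 1

1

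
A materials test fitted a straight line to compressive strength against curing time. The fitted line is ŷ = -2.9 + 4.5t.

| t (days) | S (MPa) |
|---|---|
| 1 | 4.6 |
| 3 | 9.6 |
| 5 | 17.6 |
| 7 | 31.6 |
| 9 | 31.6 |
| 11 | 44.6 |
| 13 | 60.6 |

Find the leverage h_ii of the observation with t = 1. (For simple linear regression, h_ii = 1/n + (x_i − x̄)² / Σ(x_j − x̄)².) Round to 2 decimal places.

h = 0.46

t̄ = (1 + 3 + 5 + 7 + 9 + 11 + 13)/7 = 7
Σ(t − t̄)² = 36 + 16 + 4 + 0 + 4 + 16 + 36 = 112
h = 1/7 + (-6)²/112 = 0.142857 + 0.321429 = 0.46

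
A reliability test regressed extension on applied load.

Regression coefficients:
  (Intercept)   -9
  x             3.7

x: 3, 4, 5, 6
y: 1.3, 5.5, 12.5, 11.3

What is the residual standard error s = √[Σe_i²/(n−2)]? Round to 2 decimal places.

s = 2.58

x=3: ŷ = -9 + 3.7·3 = 2.1; e = 1.3 − 2.1 = -0.8
x=4: ŷ = -9 + 3.7·4 = 5.8; e = 5.5 − 5.8 = -0.3
x=5: ŷ = -9 + 3.7·5 = 9.5; e = 12.5 − 9.5 = 3
x=6: ŷ = -9 + 3.7·6 = 13.2; e = 11.3 − 13.2 = -1.9
SSE = 0.64 + 0.09 + 9 + 3.61 = 13.34
s = √(13.34/2) = √6.67 ≈ 2.58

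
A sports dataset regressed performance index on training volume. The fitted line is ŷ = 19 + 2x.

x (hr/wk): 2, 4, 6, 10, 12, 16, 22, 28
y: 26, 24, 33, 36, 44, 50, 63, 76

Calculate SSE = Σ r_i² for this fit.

SSE = 34

x=2: ŷ = 19 + 2·2 = 23; r = 26 − 23 = 3
x=4: ŷ = 19 + 2·4 = 27; r = 24 − 27 = -3
x=6: ŷ = 19 + 2·6 = 31; r = 33 − 31 = 2
x=10: ŷ = 19 + 2·10 = 39; r = 36 − 39 = -3
x=12: ŷ = 19 + 2·12 = 43; r = 44 − 43 = 1
x=16: ŷ = 19 + 2·16 = 51; r = 50 − 51 = -1
x=22: ŷ = 19 + 2·22 = 63; r = 63 − 63 = 0
x=28: ŷ = 19 + 2·28 = 75; r = 76 − 75 = 1
SSE = 9 + 9 + 4 + 9 + 1 + 1 + 0 + 1 = 34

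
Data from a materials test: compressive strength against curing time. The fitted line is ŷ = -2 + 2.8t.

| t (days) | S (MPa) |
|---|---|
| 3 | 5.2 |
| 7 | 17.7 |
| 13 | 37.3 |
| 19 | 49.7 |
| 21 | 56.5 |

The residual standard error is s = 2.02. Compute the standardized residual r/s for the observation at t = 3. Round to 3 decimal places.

-0.594

ŷ = -2 + 2.8·3 = 6.4
r = 5.2 − 6.4 = -1.2
r/s = -1.2 / 2.02 = -0.594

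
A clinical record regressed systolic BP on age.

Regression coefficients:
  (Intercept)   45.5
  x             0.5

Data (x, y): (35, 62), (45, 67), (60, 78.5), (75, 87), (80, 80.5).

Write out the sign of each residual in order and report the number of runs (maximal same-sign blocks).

3 runs

x=35: ŷ = 45.5 + 0.5·35 = 63; r = 62 − 63 = -1
x=45: ŷ = 45.5 + 0.5·45 = 68; r = 67 − 68 = -1
x=60: ŷ = 45.5 + 0.5·60 = 75.5; r = 78.5 − 75.5 = 3
x=75: ŷ = 45.5 + 0.5·75 = 83; r = 87 − 83 = 4
x=80: ŷ = 45.5 + 0.5·80 = 85.5; r = 80.5 − 85.5 = -5
Signs: − − + + −
Runs: −×2, +×2, −×1 → 3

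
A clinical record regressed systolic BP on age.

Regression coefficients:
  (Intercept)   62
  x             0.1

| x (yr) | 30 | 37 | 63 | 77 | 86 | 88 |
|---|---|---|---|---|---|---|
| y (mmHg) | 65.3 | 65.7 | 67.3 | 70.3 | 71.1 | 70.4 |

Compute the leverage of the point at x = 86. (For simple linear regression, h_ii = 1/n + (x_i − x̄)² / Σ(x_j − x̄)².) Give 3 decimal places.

h = 0.329

x̄ = (30 + 37 + 63 + 77 + 86 + 88)/6 = 63.5
Σ(x − x̄)² = 1122.25 + 702.25 + 0.25 + 182.25 + 506.25 + 600.25 = 3113.5
h = 1/6 + (22.5)²/3113.5 = 0.166667 + 0.162598 = 0.329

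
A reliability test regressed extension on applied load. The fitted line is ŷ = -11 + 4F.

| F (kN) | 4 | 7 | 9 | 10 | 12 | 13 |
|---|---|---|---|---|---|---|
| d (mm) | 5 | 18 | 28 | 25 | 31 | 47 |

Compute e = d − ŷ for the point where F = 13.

e = 6

ŷ = -11 + 4·13 = 41
e = 47 − 41 = 6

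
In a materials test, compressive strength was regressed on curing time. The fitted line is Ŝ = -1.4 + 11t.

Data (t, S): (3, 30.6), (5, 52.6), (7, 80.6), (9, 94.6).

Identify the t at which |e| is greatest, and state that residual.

t=3: Ŝ = -1.4 + 11·3 = 31.6; e = 30.6 − 31.6 = -1
t=5: Ŝ = -1.4 + 11·5 = 53.6; e = 52.6 − 53.6 = -1
t=7: Ŝ = -1.4 + 11·7 = 75.6; e = 80.6 − 75.6 = 5
t=9: Ŝ = -1.4 + 11·9 = 97.6; e = 94.6 − 97.6 = -3
Largest |e| is 5 at t = 7, residual 5.

t = 7, e = 5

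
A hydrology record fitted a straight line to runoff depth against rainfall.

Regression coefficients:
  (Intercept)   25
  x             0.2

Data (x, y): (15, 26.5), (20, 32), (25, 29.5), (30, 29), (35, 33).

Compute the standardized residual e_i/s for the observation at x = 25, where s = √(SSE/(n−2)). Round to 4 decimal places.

x=15: ŷ = 25 + 0.2·15 = 28; e = 26.5 − 28 = -1.5
x=20: ŷ = 25 + 0.2·20 = 29; e = 32 − 29 = 3
x=25: ŷ = 25 + 0.2·25 = 30; e = 29.5 − 30 = -0.5
x=30: ŷ = 25 + 0.2·30 = 31; e = 29 − 31 = -2
x=35: ŷ = 25 + 0.2·35 = 32; e = 33 − 32 = 1
SSE = 2.25 + 9 + 0.25 + 4 + 1 = 16.5
s = √(16.5/3) = 2.34521
e/s = -0.5 / 2.34521 = -0.2132

-0.2132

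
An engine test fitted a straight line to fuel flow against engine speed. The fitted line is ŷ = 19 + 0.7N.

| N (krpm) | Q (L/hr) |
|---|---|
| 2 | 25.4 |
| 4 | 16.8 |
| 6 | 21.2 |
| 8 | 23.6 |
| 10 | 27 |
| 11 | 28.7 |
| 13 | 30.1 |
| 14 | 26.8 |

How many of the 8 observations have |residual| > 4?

2

N=2: ŷ = 19 + 0.7·2 = 20.4; r = 25.4 − 20.4 = 5
N=4: ŷ = 19 + 0.7·4 = 21.8; r = 16.8 − 21.8 = -5
N=6: ŷ = 19 + 0.7·6 = 23.2; r = 21.2 − 23.2 = -2
N=8: ŷ = 19 + 0.7·8 = 24.6; r = 23.6 − 24.6 = -1
N=10: ŷ = 19 + 0.7·10 = 26; r = 27 − 26 = 1
N=11: ŷ = 19 + 0.7·11 = 26.7; r = 28.7 − 26.7 = 2
N=13: ŷ = 19 + 0.7·13 = 28.1; r = 30.1 − 28.1 = 2
N=14: ŷ = 19 + 0.7·14 = 28.8; r = 26.8 − 28.8 = -2
|r| > 4: N=2 (|r|=5), N=4 (|r|=5) → 2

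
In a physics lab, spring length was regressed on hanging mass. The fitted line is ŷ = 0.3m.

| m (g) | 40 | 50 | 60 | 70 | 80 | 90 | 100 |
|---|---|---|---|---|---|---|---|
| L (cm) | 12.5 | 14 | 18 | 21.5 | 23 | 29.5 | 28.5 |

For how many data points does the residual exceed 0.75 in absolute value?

m=40: ŷ = 0.3·40 = 12; r = 12.5 − 12 = 0.5
m=50: ŷ = 0.3·50 = 15; r = 14 − 15 = -1
m=60: ŷ = 0.3·60 = 18; r = 18 − 18 = 0
m=70: ŷ = 0.3·70 = 21; r = 21.5 − 21 = 0.5
m=80: ŷ = 0.3·80 = 24; r = 23 − 24 = -1
m=90: ŷ = 0.3·90 = 27; r = 29.5 − 27 = 2.5
m=100: ŷ = 0.3·100 = 30; r = 28.5 − 30 = -1.5
|r| > 0.75: m=50 (|r|=1), m=80 (|r|=1), m=90 (|r|=2.5), m=100 (|r|=1.5) → 4

4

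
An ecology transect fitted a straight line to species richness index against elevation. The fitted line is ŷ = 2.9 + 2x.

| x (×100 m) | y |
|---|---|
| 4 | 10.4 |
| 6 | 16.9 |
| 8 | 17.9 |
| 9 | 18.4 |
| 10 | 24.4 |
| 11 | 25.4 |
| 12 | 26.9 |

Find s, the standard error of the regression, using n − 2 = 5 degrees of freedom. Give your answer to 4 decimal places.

s = 1.6733

x=4: ŷ = 2.9 + 2·4 = 10.9; e = 10.4 − 10.9 = -0.5
x=6: ŷ = 2.9 + 2·6 = 14.9; e = 16.9 − 14.9 = 2
x=8: ŷ = 2.9 + 2·8 = 18.9; e = 17.9 − 18.9 = -1
x=9: ŷ = 2.9 + 2·9 = 20.9; e = 18.4 − 20.9 = -2.5
x=10: ŷ = 2.9 + 2·10 = 22.9; e = 24.4 − 22.9 = 1.5
x=11: ŷ = 2.9 + 2·11 = 24.9; e = 25.4 − 24.9 = 0.5
x=12: ŷ = 2.9 + 2·12 = 26.9; e = 26.9 − 26.9 = 0
SSE = 0.25 + 4 + 1 + 6.25 + 2.25 + 0.25 + 0 = 14
s = √(14/5) = √2.8 ≈ 1.6733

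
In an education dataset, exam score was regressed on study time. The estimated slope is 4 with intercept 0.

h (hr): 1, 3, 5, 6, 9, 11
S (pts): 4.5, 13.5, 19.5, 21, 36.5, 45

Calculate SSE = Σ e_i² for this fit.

SSE = 13

h=1: Ŝ = 4·1 = 4; e = 4.5 − 4 = 0.5
h=3: Ŝ = 4·3 = 12; e = 13.5 − 12 = 1.5
h=5: Ŝ = 4·5 = 20; e = 19.5 − 20 = -0.5
h=6: Ŝ = 4·6 = 24; e = 21 − 24 = -3
h=9: Ŝ = 4·9 = 36; e = 36.5 − 36 = 0.5
h=11: Ŝ = 4·11 = 44; e = 45 − 44 = 1
SSE = 0.25 + 2.25 + 0.25 + 9 + 0.25 + 1 = 13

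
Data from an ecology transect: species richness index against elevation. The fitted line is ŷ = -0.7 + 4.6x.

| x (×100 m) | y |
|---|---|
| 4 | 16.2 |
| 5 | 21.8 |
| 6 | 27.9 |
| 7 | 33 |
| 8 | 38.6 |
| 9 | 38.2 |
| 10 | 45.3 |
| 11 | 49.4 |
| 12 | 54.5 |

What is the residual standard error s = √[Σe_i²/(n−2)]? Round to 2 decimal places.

s = 1.63

x=4: ŷ = -0.7 + 4.6·4 = 17.7; e = 16.2 − 17.7 = -1.5
x=5: ŷ = -0.7 + 4.6·5 = 22.3; e = 21.8 − 22.3 = -0.5
x=6: ŷ = -0.7 + 4.6·6 = 26.9; e = 27.9 − 26.9 = 1
x=7: ŷ = -0.7 + 4.6·7 = 31.5; e = 33 − 31.5 = 1.5
x=8: ŷ = -0.7 + 4.6·8 = 36.1; e = 38.6 − 36.1 = 2.5
x=9: ŷ = -0.7 + 4.6·9 = 40.7; e = 38.2 − 40.7 = -2.5
x=10: ŷ = -0.7 + 4.6·10 = 45.3; e = 45.3 − 45.3 = 0
x=11: ŷ = -0.7 + 4.6·11 = 49.9; e = 49.4 − 49.9 = -0.5
x=12: ŷ = -0.7 + 4.6·12 = 54.5; e = 54.5 − 54.5 = 0
SSE = 2.25 + 0.25 + 1 + 2.25 + 6.25 + 6.25 + 0 + 0.25 + 0 = 18.5
s = √(18.5/7) = √2.64286 ≈ 1.63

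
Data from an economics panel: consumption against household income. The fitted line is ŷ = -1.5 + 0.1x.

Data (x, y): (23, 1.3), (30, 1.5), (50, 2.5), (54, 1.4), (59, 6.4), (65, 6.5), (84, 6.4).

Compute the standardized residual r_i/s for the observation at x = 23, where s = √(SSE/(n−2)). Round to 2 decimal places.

x=23: ŷ = -1.5 + 0.1·23 = 0.8; r = 1.3 − 0.8 = 0.5
x=30: ŷ = -1.5 + 0.1·30 = 1.5; r = 1.5 − 1.5 = 0
x=50: ŷ = -1.5 + 0.1·50 = 3.5; r = 2.5 − 3.5 = -1
x=54: ŷ = -1.5 + 0.1·54 = 3.9; r = 1.4 − 3.9 = -2.5
x=59: ŷ = -1.5 + 0.1·59 = 4.4; r = 6.4 − 4.4 = 2
x=65: ŷ = -1.5 + 0.1·65 = 5; r = 6.5 − 5 = 1.5
x=84: ŷ = -1.5 + 0.1·84 = 6.9; r = 6.4 − 6.9 = -0.5
SSE = 0.25 + 0 + 1 + 6.25 + 4 + 2.25 + 0.25 = 14
s = √(14/5) = 1.67332
r/s = 0.5 / 1.67332 = 0.30

0.30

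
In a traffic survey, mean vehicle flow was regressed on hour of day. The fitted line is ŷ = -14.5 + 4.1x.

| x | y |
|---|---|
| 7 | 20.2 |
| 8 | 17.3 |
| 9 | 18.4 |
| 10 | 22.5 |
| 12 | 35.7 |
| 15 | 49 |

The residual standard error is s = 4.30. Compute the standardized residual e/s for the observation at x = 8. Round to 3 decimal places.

ŷ = -14.5 + 4.1·8 = 18.3
e = 17.3 − 18.3 = -1
e/s = -1 / 4.30 = -0.233

-0.233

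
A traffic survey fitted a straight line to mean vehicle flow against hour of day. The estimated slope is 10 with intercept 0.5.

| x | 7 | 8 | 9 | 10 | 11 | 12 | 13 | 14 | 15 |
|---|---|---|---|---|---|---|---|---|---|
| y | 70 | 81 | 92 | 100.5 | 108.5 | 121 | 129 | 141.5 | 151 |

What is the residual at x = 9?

ŷ = 0.5 + 10·9 = 90.5
e = 92 − 90.5 = 1.5

e = 1.5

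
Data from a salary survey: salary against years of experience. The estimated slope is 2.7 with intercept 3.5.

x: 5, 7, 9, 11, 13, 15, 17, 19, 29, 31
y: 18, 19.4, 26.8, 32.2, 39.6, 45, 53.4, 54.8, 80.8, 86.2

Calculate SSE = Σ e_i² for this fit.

SSE = 32

x=5: ŷ = 3.5 + 2.7·5 = 17; e = 18 − 17 = 1
x=7: ŷ = 3.5 + 2.7·7 = 22.4; e = 19.4 − 22.4 = -3
x=9: ŷ = 3.5 + 2.7·9 = 27.8; e = 26.8 − 27.8 = -1
x=11: ŷ = 3.5 + 2.7·11 = 33.2; e = 32.2 − 33.2 = -1
x=13: ŷ = 3.5 + 2.7·13 = 38.6; e = 39.6 − 38.6 = 1
x=15: ŷ = 3.5 + 2.7·15 = 44; e = 45 − 44 = 1
x=17: ŷ = 3.5 + 2.7·17 = 49.4; e = 53.4 − 49.4 = 4
x=19: ŷ = 3.5 + 2.7·19 = 54.8; e = 54.8 − 54.8 = 0
x=29: ŷ = 3.5 + 2.7·29 = 81.8; e = 80.8 − 81.8 = -1
x=31: ŷ = 3.5 + 2.7·31 = 87.2; e = 86.2 − 87.2 = -1
SSE = 1 + 9 + 1 + 1 + 1 + 1 + 16 + 0 + 1 + 1 = 32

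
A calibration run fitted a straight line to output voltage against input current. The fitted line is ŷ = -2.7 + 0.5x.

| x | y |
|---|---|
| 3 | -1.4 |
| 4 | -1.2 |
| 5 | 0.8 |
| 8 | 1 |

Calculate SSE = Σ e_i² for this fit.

SSE = 1.38

x=3: ŷ = -2.7 + 0.5·3 = -1.2; e = -1.4 − (-1.2) = -0.2
x=4: ŷ = -2.7 + 0.5·4 = -0.7; e = -1.2 − (-0.7) = -0.5
x=5: ŷ = -2.7 + 0.5·5 = -0.2; e = 0.8 − (-0.2) = 1
x=8: ŷ = -2.7 + 0.5·8 = 1.3; e = 1 − 1.3 = -0.3
SSE = 0.04 + 0.25 + 1 + 0.09 = 1.38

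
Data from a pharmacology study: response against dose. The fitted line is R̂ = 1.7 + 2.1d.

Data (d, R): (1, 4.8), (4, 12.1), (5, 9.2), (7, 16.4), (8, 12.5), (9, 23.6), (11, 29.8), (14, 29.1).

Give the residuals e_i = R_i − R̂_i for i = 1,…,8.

d=1: R̂ = 1.7 + 2.1·1 = 3.8; e = 4.8 − 3.8 = 1
d=4: R̂ = 1.7 + 2.1·4 = 10.1; e = 12.1 − 10.1 = 2
d=5: R̂ = 1.7 + 2.1·5 = 12.2; e = 9.2 − 12.2 = -3
d=7: R̂ = 1.7 + 2.1·7 = 16.4; e = 16.4 − 16.4 = 0
d=8: R̂ = 1.7 + 2.1·8 = 18.5; e = 12.5 − 18.5 = -6
d=9: R̂ = 1.7 + 2.1·9 = 20.6; e = 23.6 − 20.6 = 3
d=11: R̂ = 1.7 + 2.1·11 = 24.8; e = 29.8 − 24.8 = 5
d=14: R̂ = 1.7 + 2.1·14 = 31.1; e = 29.1 − 31.1 = -2

1, 2, -3, 0, -6, 3, 5, -2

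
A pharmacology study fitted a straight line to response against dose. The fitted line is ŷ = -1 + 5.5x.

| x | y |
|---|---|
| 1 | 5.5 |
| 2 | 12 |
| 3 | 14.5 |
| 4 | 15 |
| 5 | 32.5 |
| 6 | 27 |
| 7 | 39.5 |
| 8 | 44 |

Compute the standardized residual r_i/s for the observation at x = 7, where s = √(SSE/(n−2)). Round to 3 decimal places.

0.471

x=1: ŷ = -1 + 5.5·1 = 4.5; r = 5.5 − 4.5 = 1
x=2: ŷ = -1 + 5.5·2 = 10; r = 12 − 10 = 2
x=3: ŷ = -1 + 5.5·3 = 15.5; r = 14.5 − 15.5 = -1
x=4: ŷ = -1 + 5.5·4 = 21; r = 15 − 21 = -6
x=5: ŷ = -1 + 5.5·5 = 26.5; r = 32.5 − 26.5 = 6
x=6: ŷ = -1 + 5.5·6 = 32; r = 27 − 32 = -5
x=7: ŷ = -1 + 5.5·7 = 37.5; r = 39.5 − 37.5 = 2
x=8: ŷ = -1 + 5.5·8 = 43; r = 44 − 43 = 1
SSE = 1 + 4 + 1 + 36 + 36 + 25 + 4 + 1 = 108
s = √(108/6) = 4.24264
r/s = 2 / 4.24264 = 0.471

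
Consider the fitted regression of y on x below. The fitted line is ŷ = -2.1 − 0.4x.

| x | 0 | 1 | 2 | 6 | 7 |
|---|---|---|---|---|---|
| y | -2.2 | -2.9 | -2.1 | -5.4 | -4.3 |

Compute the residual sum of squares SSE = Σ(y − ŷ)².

x=0: ŷ = -2.1 − 0.4·0 = -2.1; e = -2.2 − (-2.1) = -0.1
x=1: ŷ = -2.1 − 0.4·1 = -2.5; e = -2.9 − (-2.5) = -0.4
x=2: ŷ = -2.1 − 0.4·2 = -2.9; e = -2.1 − (-2.9) = 0.8
x=6: ŷ = -2.1 − 0.4·6 = -4.5; e = -5.4 − (-4.5) = -0.9
x=7: ŷ = -2.1 − 0.4·7 = -4.9; e = -4.3 − (-4.9) = 0.6
SSE = 0.01 + 0.16 + 0.64 + 0.81 + 0.36 = 1.98

SSE = 1.98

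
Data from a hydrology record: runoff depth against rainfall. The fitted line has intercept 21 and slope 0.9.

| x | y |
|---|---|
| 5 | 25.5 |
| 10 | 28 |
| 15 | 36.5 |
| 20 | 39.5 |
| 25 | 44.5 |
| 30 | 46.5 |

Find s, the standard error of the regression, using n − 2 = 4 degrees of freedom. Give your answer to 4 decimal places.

x=5: ŷ = 21 + 0.9·5 = 25.5; e = 25.5 − 25.5 = 0
x=10: ŷ = 21 + 0.9·10 = 30; e = 28 − 30 = -2
x=15: ŷ = 21 + 0.9·15 = 34.5; e = 36.5 − 34.5 = 2
x=20: ŷ = 21 + 0.9·20 = 39; e = 39.5 − 39 = 0.5
x=25: ŷ = 21 + 0.9·25 = 43.5; e = 44.5 − 43.5 = 1
x=30: ŷ = 21 + 0.9·30 = 48; e = 46.5 − 48 = -1.5
SSE = 0 + 4 + 4 + 0.25 + 1 + 2.25 = 11.5
s = √(11.5/4) = √2.875 ≈ 1.6956

s = 1.6956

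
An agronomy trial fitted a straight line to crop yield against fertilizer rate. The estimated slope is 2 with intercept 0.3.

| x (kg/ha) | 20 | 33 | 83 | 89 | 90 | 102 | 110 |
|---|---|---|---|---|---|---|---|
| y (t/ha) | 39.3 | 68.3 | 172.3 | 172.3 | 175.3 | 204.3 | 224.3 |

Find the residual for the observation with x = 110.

r = 4

ŷ = 0.3 + 2·110 = 220.3
r = 224.3 − 220.3 = 4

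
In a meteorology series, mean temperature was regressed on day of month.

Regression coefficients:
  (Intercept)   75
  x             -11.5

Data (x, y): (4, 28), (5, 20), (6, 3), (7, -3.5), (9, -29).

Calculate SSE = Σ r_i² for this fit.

SSE = 20.5

x=4: ŷ = 75 − 11.5·4 = 29; r = 28 − 29 = -1
x=5: ŷ = 75 − 11.5·5 = 17.5; r = 20 − 17.5 = 2.5
x=6: ŷ = 75 − 11.5·6 = 6; r = 3 − 6 = -3
x=7: ŷ = 75 − 11.5·7 = -5.5; r = -3.5 − (-5.5) = 2
x=9: ŷ = 75 − 11.5·9 = -28.5; r = -29 − (-28.5) = -0.5
SSE = 1 + 6.25 + 9 + 4 + 0.25 = 20.5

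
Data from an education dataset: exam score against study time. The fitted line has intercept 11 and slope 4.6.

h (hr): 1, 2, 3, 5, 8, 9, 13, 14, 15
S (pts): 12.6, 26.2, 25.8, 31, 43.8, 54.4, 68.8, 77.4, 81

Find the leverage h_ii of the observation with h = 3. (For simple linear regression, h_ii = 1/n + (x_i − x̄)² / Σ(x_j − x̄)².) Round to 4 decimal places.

h̄ = (1 + 2 + 3 + 5 + 8 + 9 + 13 + 14 + 15)/9 = 7.77778
Σ(h − h̄)² = 45.9383 + 33.3827 + 22.8272 + 7.71605 + 0.0493827 + 1.49383 + 27.2716 + 38.716 + 52.1605 = 229.556
h = 1/9 + (-4.77778)²/229.556 = 0.111111 + 0.0994407 = 0.2106

h = 0.2106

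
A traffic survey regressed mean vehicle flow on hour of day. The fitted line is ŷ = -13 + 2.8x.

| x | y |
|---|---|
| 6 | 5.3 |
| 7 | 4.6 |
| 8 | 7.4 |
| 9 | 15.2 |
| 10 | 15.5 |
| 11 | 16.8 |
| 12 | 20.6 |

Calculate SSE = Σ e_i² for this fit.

SSE = 20.5

x=6: ŷ = -13 + 2.8·6 = 3.8; e = 5.3 − 3.8 = 1.5
x=7: ŷ = -13 + 2.8·7 = 6.6; e = 4.6 − 6.6 = -2
x=8: ŷ = -13 + 2.8·8 = 9.4; e = 7.4 − 9.4 = -2
x=9: ŷ = -13 + 2.8·9 = 12.2; e = 15.2 − 12.2 = 3
x=10: ŷ = -13 + 2.8·10 = 15; e = 15.5 − 15 = 0.5
x=11: ŷ = -13 + 2.8·11 = 17.8; e = 16.8 − 17.8 = -1
x=12: ŷ = -13 + 2.8·12 = 20.6; e = 20.6 − 20.6 = 0
SSE = 2.25 + 4 + 4 + 9 + 0.25 + 1 + 0 = 20.5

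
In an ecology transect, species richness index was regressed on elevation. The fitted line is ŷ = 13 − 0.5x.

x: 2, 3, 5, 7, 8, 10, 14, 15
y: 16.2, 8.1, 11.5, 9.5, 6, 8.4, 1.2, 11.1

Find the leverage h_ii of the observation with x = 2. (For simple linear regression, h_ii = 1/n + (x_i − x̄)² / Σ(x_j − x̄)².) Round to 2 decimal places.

x̄ = (2 + 3 + 5 + 7 + 8 + 10 + 14 + 15)/8 = 8
Σ(x − x̄)² = 36 + 25 + 9 + 1 + 0 + 4 + 36 + 49 = 160
h = 1/8 + (-6)²/160 = 0.125 + 0.225 = 0.35

h = 0.35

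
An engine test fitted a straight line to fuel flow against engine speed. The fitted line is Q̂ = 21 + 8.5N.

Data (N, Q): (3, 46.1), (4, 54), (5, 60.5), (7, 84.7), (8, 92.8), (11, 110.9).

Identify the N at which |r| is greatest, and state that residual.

N = 7, r = 4.2

N=3: Q̂ = 21 + 8.5·3 = 46.5; r = 46.1 − 46.5 = -0.4
N=4: Q̂ = 21 + 8.5·4 = 55; r = 54 − 55 = -1
N=5: Q̂ = 21 + 8.5·5 = 63.5; r = 60.5 − 63.5 = -3
N=7: Q̂ = 21 + 8.5·7 = 80.5; r = 84.7 − 80.5 = 4.2
N=8: Q̂ = 21 + 8.5·8 = 89; r = 92.8 − 89 = 3.8
N=11: Q̂ = 21 + 8.5·11 = 114.5; r = 110.9 − 114.5 = -3.6
Largest |r| is 4.2 at N = 7, residual 4.2.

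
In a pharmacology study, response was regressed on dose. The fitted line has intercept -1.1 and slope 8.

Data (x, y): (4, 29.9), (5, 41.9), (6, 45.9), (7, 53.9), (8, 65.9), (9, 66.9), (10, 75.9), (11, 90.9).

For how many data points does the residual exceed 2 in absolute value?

5

x=4: ŷ = -1.1 + 8·4 = 30.9; r = 29.9 − 30.9 = -1
x=5: ŷ = -1.1 + 8·5 = 38.9; r = 41.9 − 38.9 = 3
x=6: ŷ = -1.1 + 8·6 = 46.9; r = 45.9 − 46.9 = -1
x=7: ŷ = -1.1 + 8·7 = 54.9; r = 53.9 − 54.9 = -1
x=8: ŷ = -1.1 + 8·8 = 62.9; r = 65.9 − 62.9 = 3
x=9: ŷ = -1.1 + 8·9 = 70.9; r = 66.9 − 70.9 = -4
x=10: ŷ = -1.1 + 8·10 = 78.9; r = 75.9 − 78.9 = -3
x=11: ŷ = -1.1 + 8·11 = 86.9; r = 90.9 − 86.9 = 4
|r| > 2: x=5 (|r|=3), x=8 (|r|=3), x=9 (|r|=4), x=10 (|r|=3), x=11 (|r|=4) → 5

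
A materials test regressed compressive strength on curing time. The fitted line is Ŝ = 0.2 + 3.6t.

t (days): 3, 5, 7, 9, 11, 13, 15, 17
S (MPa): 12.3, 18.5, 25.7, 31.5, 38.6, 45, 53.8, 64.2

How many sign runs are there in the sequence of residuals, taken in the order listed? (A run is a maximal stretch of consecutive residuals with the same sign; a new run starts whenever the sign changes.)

3 runs

t=3: Ŝ = 0.2 + 3.6·3 = 11; r = 12.3 − 11 = 1.3
t=5: Ŝ = 0.2 + 3.6·5 = 18.2; r = 18.5 − 18.2 = 0.3
t=7: Ŝ = 0.2 + 3.6·7 = 25.4; r = 25.7 − 25.4 = 0.3
t=9: Ŝ = 0.2 + 3.6·9 = 32.6; r = 31.5 − 32.6 = -1.1
t=11: Ŝ = 0.2 + 3.6·11 = 39.8; r = 38.6 − 39.8 = -1.2
t=13: Ŝ = 0.2 + 3.6·13 = 47; r = 45 − 47 = -2
t=15: Ŝ = 0.2 + 3.6·15 = 54.2; r = 53.8 − 54.2 = -0.4
t=17: Ŝ = 0.2 + 3.6·17 = 61.4; r = 64.2 − 61.4 = 2.8
Signs: + + + − − − − +
Runs: +×3, −×4, +×1 → 3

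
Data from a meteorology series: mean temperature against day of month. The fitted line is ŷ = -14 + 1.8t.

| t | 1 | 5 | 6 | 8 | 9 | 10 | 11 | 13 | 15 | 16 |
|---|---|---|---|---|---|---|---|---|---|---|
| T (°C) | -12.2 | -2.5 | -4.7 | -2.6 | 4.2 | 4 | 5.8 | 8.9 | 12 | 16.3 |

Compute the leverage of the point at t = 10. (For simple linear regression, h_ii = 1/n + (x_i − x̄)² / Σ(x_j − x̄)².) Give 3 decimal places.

h = 0.102

t̄ = (1 + 5 + 6 + 8 + 9 + 10 + 11 + 13 + 15 + 16)/10 = 9.4
Σ(t − t̄)² = 70.56 + 19.36 + 11.56 + 1.96 + 0.16 + 0.36 + 2.56 + 12.96 + 31.36 + 43.56 = 194.4
h = 1/10 + (0.6)²/194.4 = 0.1 + 0.00185185 = 0.102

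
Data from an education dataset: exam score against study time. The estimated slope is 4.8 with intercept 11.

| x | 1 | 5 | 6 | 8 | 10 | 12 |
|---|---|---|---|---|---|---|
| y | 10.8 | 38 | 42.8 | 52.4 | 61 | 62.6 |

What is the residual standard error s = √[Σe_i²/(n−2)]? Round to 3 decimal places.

x=1: ŷ = 11 + 4.8·1 = 15.8; e = 10.8 − 15.8 = -5
x=5: ŷ = 11 + 4.8·5 = 35; e = 38 − 35 = 3
x=6: ŷ = 11 + 4.8·6 = 39.8; e = 42.8 − 39.8 = 3
x=8: ŷ = 11 + 4.8·8 = 49.4; e = 52.4 − 49.4 = 3
x=10: ŷ = 11 + 4.8·10 = 59; e = 61 − 59 = 2
x=12: ŷ = 11 + 4.8·12 = 68.6; e = 62.6 − 68.6 = -6
SSE = 25 + 9 + 9 + 9 + 4 + 36 = 92
s = √(92/4) = √23 ≈ 4.796

s = 4.796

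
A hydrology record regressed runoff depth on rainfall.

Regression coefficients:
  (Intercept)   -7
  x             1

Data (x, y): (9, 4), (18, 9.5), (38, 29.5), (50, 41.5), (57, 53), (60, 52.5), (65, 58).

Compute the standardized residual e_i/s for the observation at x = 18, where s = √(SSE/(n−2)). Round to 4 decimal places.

x=9: ŷ = -7 + 9 = 2; e = 4 − 2 = 2
x=18: ŷ = -7 + 18 = 11; e = 9.5 − 11 = -1.5
x=38: ŷ = -7 + 38 = 31; e = 29.5 − 31 = -1.5
x=50: ŷ = -7 + 50 = 43; e = 41.5 − 43 = -1.5
x=57: ŷ = -7 + 57 = 50; e = 53 − 50 = 3
x=60: ŷ = -7 + 60 = 53; e = 52.5 − 53 = -0.5
x=65: ŷ = -7 + 65 = 58; e = 58 − 58 = 0
SSE = 4 + 2.25 + 2.25 + 2.25 + 9 + 0.25 + 0 = 20
s = √(20/5) = 2
e/s = -1.5 / 2 = -0.7500

-0.7500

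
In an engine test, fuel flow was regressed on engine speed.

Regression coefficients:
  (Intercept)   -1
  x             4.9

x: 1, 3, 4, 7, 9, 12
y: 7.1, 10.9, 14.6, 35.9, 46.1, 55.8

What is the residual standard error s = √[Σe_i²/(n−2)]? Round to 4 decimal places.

x=1: ŷ = -1 + 4.9·1 = 3.9; e = 7.1 − 3.9 = 3.2
x=3: ŷ = -1 + 4.9·3 = 13.7; e = 10.9 − 13.7 = -2.8
x=4: ŷ = -1 + 4.9·4 = 18.6; e = 14.6 − 18.6 = -4
x=7: ŷ = -1 + 4.9·7 = 33.3; e = 35.9 − 33.3 = 2.6
x=9: ŷ = -1 + 4.9·9 = 43.1; e = 46.1 − 43.1 = 3
x=12: ŷ = -1 + 4.9·12 = 57.8; e = 55.8 − 57.8 = -2
SSE = 10.24 + 7.84 + 16 + 6.76 + 9 + 4 = 53.84
s = √(53.84/4) = √13.46 ≈ 3.6688

s = 3.6688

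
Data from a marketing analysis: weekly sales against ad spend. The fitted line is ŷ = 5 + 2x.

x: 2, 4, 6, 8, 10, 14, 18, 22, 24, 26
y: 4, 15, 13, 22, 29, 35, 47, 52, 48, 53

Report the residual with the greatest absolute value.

r = 6

x=2: ŷ = 5 + 2·2 = 9; r = 4 − 9 = -5
x=4: ŷ = 5 + 2·4 = 13; r = 15 − 13 = 2
x=6: ŷ = 5 + 2·6 = 17; r = 13 − 17 = -4
x=8: ŷ = 5 + 2·8 = 21; r = 22 − 21 = 1
x=10: ŷ = 5 + 2·10 = 25; r = 29 − 25 = 4
x=14: ŷ = 5 + 2·14 = 33; r = 35 − 33 = 2
x=18: ŷ = 5 + 2·18 = 41; r = 47 − 41 = 6
x=22: ŷ = 5 + 2·22 = 49; r = 52 − 49 = 3
x=24: ŷ = 5 + 2·24 = 53; r = 48 − 53 = -5
x=26: ŷ = 5 + 2·26 = 57; r = 53 − 57 = -4
Largest |r| is 6 at x = 18, residual 6.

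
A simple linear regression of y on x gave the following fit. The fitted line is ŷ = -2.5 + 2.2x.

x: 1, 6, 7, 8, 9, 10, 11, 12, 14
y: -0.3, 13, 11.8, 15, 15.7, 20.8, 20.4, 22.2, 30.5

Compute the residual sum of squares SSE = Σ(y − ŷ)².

SSE = 20.18

x=1: ŷ = -2.5 + 2.2·1 = -0.3; e = -0.3 − (-0.3) = 0
x=6: ŷ = -2.5 + 2.2·6 = 10.7; e = 13 − 10.7 = 2.3
x=7: ŷ = -2.5 + 2.2·7 = 12.9; e = 11.8 − 12.9 = -1.1
x=8: ŷ = -2.5 + 2.2·8 = 15.1; e = 15 − 15.1 = -0.1
x=9: ŷ = -2.5 + 2.2·9 = 17.3; e = 15.7 − 17.3 = -1.6
x=10: ŷ = -2.5 + 2.2·10 = 19.5; e = 20.8 − 19.5 = 1.3
x=11: ŷ = -2.5 + 2.2·11 = 21.7; e = 20.4 − 21.7 = -1.3
x=12: ŷ = -2.5 + 2.2·12 = 23.9; e = 22.2 − 23.9 = -1.7
x=14: ŷ = -2.5 + 2.2·14 = 28.3; e = 30.5 − 28.3 = 2.2
SSE = 0 + 5.29 + 1.21 + 0.01 + 2.56 + 1.69 + 1.69 + 2.89 + 4.84 = 20.18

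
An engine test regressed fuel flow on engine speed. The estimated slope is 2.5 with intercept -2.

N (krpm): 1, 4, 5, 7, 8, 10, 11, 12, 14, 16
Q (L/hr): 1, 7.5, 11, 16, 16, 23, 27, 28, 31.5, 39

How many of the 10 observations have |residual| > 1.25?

N=1: ŷ = -2 + 2.5·1 = 0.5; r = 1 − 0.5 = 0.5
N=4: ŷ = -2 + 2.5·4 = 8; r = 7.5 − 8 = -0.5
N=5: ŷ = -2 + 2.5·5 = 10.5; r = 11 − 10.5 = 0.5
N=7: ŷ = -2 + 2.5·7 = 15.5; r = 16 − 15.5 = 0.5
N=8: ŷ = -2 + 2.5·8 = 18; r = 16 − 18 = -2
N=10: ŷ = -2 + 2.5·10 = 23; r = 23 − 23 = 0
N=11: ŷ = -2 + 2.5·11 = 25.5; r = 27 − 25.5 = 1.5
N=12: ŷ = -2 + 2.5·12 = 28; r = 28 − 28 = 0
N=14: ŷ = -2 + 2.5·14 = 33; r = 31.5 − 33 = -1.5
N=16: ŷ = -2 + 2.5·16 = 38; r = 39 − 38 = 1
|r| > 1.25: N=8 (|r|=2), N=11 (|r|=1.5), N=14 (|r|=1.5) → 3

3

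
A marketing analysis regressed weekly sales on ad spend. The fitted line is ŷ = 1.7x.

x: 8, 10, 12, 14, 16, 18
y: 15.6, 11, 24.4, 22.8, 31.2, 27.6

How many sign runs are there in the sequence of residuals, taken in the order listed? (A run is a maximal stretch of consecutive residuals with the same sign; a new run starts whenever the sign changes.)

x=8: ŷ = 1.7·8 = 13.6; e = 15.6 − 13.6 = 2
x=10: ŷ = 1.7·10 = 17; e = 11 − 17 = -6
x=12: ŷ = 1.7·12 = 20.4; e = 24.4 − 20.4 = 4
x=14: ŷ = 1.7·14 = 23.8; e = 22.8 − 23.8 = -1
x=16: ŷ = 1.7·16 = 27.2; e = 31.2 − 27.2 = 4
x=18: ŷ = 1.7·18 = 30.6; e = 27.6 − 30.6 = -3
Signs: + − + − + −
Runs: +×1, −×1, +×1, −×1, +×1, −×1 → 6

6 runs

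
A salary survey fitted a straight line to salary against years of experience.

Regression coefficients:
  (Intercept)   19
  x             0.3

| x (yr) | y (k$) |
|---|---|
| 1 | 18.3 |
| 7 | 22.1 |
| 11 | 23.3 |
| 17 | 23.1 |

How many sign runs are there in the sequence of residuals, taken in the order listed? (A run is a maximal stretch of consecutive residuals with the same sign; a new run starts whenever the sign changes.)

3 runs

x=1: ŷ = 19 + 0.3·1 = 19.3; e = 18.3 − 19.3 = -1
x=7: ŷ = 19 + 0.3·7 = 21.1; e = 22.1 − 21.1 = 1
x=11: ŷ = 19 + 0.3·11 = 22.3; e = 23.3 − 22.3 = 1
x=17: ŷ = 19 + 0.3·17 = 24.1; e = 23.1 − 24.1 = -1
Signs: − + + −
Runs: −×1, +×2, −×1 → 3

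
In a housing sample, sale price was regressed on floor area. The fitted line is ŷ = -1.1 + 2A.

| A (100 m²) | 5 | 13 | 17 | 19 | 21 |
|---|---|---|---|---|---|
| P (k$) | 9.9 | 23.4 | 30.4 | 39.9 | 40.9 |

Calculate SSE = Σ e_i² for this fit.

SSE = 18.5

A=5: ŷ = -1.1 + 2·5 = 8.9; e = 9.9 − 8.9 = 1
A=13: ŷ = -1.1 + 2·13 = 24.9; e = 23.4 − 24.9 = -1.5
A=17: ŷ = -1.1 + 2·17 = 32.9; e = 30.4 − 32.9 = -2.5
A=19: ŷ = -1.1 + 2·19 = 36.9; e = 39.9 − 36.9 = 3
A=21: ŷ = -1.1 + 2·21 = 40.9; e = 40.9 − 40.9 = 0
SSE = 1 + 2.25 + 6.25 + 9 + 0 = 18.5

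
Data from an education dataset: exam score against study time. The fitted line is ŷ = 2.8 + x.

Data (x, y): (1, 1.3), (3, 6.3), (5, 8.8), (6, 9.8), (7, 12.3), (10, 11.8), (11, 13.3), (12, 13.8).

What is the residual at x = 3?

r = 0.5

ŷ = 2.8 + 3 = 5.8
r = 6.3 − 5.8 = 0.5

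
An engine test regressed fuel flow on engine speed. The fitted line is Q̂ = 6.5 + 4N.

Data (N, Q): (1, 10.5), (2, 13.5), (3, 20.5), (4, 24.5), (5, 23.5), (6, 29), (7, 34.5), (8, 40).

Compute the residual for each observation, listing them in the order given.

N=1: Q̂ = 6.5 + 4·1 = 10.5; e = 10.5 − 10.5 = 0
N=2: Q̂ = 6.5 + 4·2 = 14.5; e = 13.5 − 14.5 = -1
N=3: Q̂ = 6.5 + 4·3 = 18.5; e = 20.5 − 18.5 = 2
N=4: Q̂ = 6.5 + 4·4 = 22.5; e = 24.5 − 22.5 = 2
N=5: Q̂ = 6.5 + 4·5 = 26.5; e = 23.5 − 26.5 = -3
N=6: Q̂ = 6.5 + 4·6 = 30.5; e = 29 − 30.5 = -1.5
N=7: Q̂ = 6.5 + 4·7 = 34.5; e = 34.5 − 34.5 = 0
N=8: Q̂ = 6.5 + 4·8 = 38.5; e = 40 − 38.5 = 1.5

0, -1, 2, 2, -3, -1.5, 0, 1.5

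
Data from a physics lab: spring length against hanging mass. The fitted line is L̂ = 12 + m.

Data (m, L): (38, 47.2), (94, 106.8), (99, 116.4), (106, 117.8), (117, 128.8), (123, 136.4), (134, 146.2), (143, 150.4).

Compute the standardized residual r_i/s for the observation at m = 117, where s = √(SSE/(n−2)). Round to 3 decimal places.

-0.063

m=38: L̂ = 12 + 38 = 50; r = 47.2 − 50 = -2.8
m=94: L̂ = 12 + 94 = 106; r = 106.8 − 106 = 0.8
m=99: L̂ = 12 + 99 = 111; r = 116.4 − 111 = 5.4
m=106: L̂ = 12 + 106 = 118; r = 117.8 − 118 = -0.2
m=117: L̂ = 12 + 117 = 129; r = 128.8 − 129 = -0.2
m=123: L̂ = 12 + 123 = 135; r = 136.4 − 135 = 1.4
m=134: L̂ = 12 + 134 = 146; r = 146.2 − 146 = 0.2
m=143: L̂ = 12 + 143 = 155; r = 150.4 − 155 = -4.6
SSE = 7.84 + 0.64 + 29.16 + 0.04 + 0.04 + 1.96 + 0.04 + 21.16 = 60.88
s = √(60.88/6) = 3.18538
r/s = -0.2 / 3.18538 = -0.063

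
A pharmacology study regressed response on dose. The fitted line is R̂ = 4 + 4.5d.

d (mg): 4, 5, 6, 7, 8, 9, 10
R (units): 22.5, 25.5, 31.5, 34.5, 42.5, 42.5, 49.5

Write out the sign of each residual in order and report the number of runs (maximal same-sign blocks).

7 runs

d=4: R̂ = 4 + 4.5·4 = 22; e = 22.5 − 22 = 0.5
d=5: R̂ = 4 + 4.5·5 = 26.5; e = 25.5 − 26.5 = -1
d=6: R̂ = 4 + 4.5·6 = 31; e = 31.5 − 31 = 0.5
d=7: R̂ = 4 + 4.5·7 = 35.5; e = 34.5 − 35.5 = -1
d=8: R̂ = 4 + 4.5·8 = 40; e = 42.5 − 40 = 2.5
d=9: R̂ = 4 + 4.5·9 = 44.5; e = 42.5 − 44.5 = -2
d=10: R̂ = 4 + 4.5·10 = 49; e = 49.5 − 49 = 0.5
Signs: + − + − + − +
Runs: +×1, −×1, +×1, −×1, +×1, −×1, +×1 → 7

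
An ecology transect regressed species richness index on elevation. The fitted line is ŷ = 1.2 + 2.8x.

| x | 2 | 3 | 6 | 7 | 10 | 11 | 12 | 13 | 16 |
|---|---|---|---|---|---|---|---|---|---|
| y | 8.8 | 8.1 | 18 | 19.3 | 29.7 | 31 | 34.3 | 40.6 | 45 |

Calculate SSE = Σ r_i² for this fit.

SSE = 20

x=2: ŷ = 1.2 + 2.8·2 = 6.8; r = 8.8 − 6.8 = 2
x=3: ŷ = 1.2 + 2.8·3 = 9.6; r = 8.1 − 9.6 = -1.5
x=6: ŷ = 1.2 + 2.8·6 = 18; r = 18 − 18 = 0
x=7: ŷ = 1.2 + 2.8·7 = 20.8; r = 19.3 − 20.8 = -1.5
x=10: ŷ = 1.2 + 2.8·10 = 29.2; r = 29.7 − 29.2 = 0.5
x=11: ŷ = 1.2 + 2.8·11 = 32; r = 31 − 32 = -1
x=12: ŷ = 1.2 + 2.8·12 = 34.8; r = 34.3 − 34.8 = -0.5
x=13: ŷ = 1.2 + 2.8·13 = 37.6; r = 40.6 − 37.6 = 3
x=16: ŷ = 1.2 + 2.8·16 = 46; r = 45 − 46 = -1
SSE = 4 + 2.25 + 0 + 2.25 + 0.25 + 1 + 0.25 + 9 + 1 = 20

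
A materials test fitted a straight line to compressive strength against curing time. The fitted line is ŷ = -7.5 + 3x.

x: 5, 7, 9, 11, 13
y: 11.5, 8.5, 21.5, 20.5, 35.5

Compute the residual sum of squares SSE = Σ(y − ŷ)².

x=5: ŷ = -7.5 + 3·5 = 7.5; r = 11.5 − 7.5 = 4
x=7: ŷ = -7.5 + 3·7 = 13.5; r = 8.5 − 13.5 = -5
x=9: ŷ = -7.5 + 3·9 = 19.5; r = 21.5 − 19.5 = 2
x=11: ŷ = -7.5 + 3·11 = 25.5; r = 20.5 − 25.5 = -5
x=13: ŷ = -7.5 + 3·13 = 31.5; r = 35.5 − 31.5 = 4
SSE = 16 + 25 + 4 + 25 + 16 = 86

SSE = 86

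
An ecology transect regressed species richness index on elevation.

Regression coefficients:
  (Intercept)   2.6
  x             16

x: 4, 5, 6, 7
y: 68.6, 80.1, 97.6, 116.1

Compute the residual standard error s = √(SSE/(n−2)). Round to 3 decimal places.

s = 2.598

x=4: ŷ = 2.6 + 16·4 = 66.6; r = 68.6 − 66.6 = 2
x=5: ŷ = 2.6 + 16·5 = 82.6; r = 80.1 − 82.6 = -2.5
x=6: ŷ = 2.6 + 16·6 = 98.6; r = 97.6 − 98.6 = -1
x=7: ŷ = 2.6 + 16·7 = 114.6; r = 116.1 − 114.6 = 1.5
SSE = 4 + 6.25 + 1 + 2.25 = 13.5
s = √(13.5/2) = √6.75 ≈ 2.598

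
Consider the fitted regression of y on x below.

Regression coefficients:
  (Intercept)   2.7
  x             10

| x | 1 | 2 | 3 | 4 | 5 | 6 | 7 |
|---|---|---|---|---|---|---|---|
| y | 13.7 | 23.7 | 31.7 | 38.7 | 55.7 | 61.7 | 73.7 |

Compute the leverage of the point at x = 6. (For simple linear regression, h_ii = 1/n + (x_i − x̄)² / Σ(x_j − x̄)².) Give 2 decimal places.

h = 0.29

x̄ = (1 + 2 + 3 + 4 + 5 + 6 + 7)/7 = 4
Σ(x − x̄)² = 9 + 4 + 1 + 0 + 1 + 4 + 9 = 28
h = 1/7 + (2)²/28 = 0.142857 + 0.142857 = 0.29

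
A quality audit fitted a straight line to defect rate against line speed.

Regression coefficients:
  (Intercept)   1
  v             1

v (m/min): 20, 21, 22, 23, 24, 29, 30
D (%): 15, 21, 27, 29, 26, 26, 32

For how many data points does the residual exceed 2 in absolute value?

4

v=20: ŷ = 1 + 20 = 21; e = 15 − 21 = -6
v=21: ŷ = 1 + 21 = 22; e = 21 − 22 = -1
v=22: ŷ = 1 + 22 = 23; e = 27 − 23 = 4
v=23: ŷ = 1 + 23 = 24; e = 29 − 24 = 5
v=24: ŷ = 1 + 24 = 25; e = 26 − 25 = 1
v=29: ŷ = 1 + 29 = 30; e = 26 − 30 = -4
v=30: ŷ = 1 + 30 = 31; e = 32 − 31 = 1
|e| > 2: v=20 (|e|=6), v=22 (|e|=4), v=23 (|e|=5), v=29 (|e|=4) → 4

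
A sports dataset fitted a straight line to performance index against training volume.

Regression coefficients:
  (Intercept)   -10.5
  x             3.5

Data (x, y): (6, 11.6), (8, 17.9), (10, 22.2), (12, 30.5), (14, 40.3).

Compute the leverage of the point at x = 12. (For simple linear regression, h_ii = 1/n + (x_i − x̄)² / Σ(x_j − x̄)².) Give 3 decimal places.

h = 0.300

x̄ = (6 + 8 + 10 + 12 + 14)/5 = 10
Σ(x − x̄)² = 16 + 4 + 0 + 4 + 16 = 40
h = 1/5 + (2)²/40 = 0.2 + 0.1 = 0.300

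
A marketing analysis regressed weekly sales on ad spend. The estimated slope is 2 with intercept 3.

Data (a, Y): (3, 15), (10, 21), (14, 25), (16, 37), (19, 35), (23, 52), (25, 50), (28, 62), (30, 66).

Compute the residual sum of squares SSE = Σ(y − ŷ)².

SSE = 152

a=3: ŷ = 3 + 2·3 = 9; e = 15 − 9 = 6
a=10: ŷ = 3 + 2·10 = 23; e = 21 − 23 = -2
a=14: ŷ = 3 + 2·14 = 31; e = 25 − 31 = -6
a=16: ŷ = 3 + 2·16 = 35; e = 37 − 35 = 2
a=19: ŷ = 3 + 2·19 = 41; e = 35 − 41 = -6
a=23: ŷ = 3 + 2·23 = 49; e = 52 − 49 = 3
a=25: ŷ = 3 + 2·25 = 53; e = 50 − 53 = -3
a=28: ŷ = 3 + 2·28 = 59; e = 62 − 59 = 3
a=30: ŷ = 3 + 2·30 = 63; e = 66 − 63 = 3
SSE = 36 + 4 + 36 + 4 + 36 + 9 + 9 + 9 + 9 = 152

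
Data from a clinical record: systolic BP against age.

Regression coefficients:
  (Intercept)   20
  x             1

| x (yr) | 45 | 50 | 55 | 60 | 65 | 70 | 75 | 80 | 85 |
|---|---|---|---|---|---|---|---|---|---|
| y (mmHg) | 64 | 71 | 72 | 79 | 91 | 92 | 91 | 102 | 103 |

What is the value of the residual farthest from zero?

x=45: ŷ = 20 + 45 = 65; e = 64 − 65 = -1
x=50: ŷ = 20 + 50 = 70; e = 71 − 70 = 1
x=55: ŷ = 20 + 55 = 75; e = 72 − 75 = -3
x=60: ŷ = 20 + 60 = 80; e = 79 − 80 = -1
x=65: ŷ = 20 + 65 = 85; e = 91 − 85 = 6
x=70: ŷ = 20 + 70 = 90; e = 92 − 90 = 2
x=75: ŷ = 20 + 75 = 95; e = 91 − 95 = -4
x=80: ŷ = 20 + 80 = 100; e = 102 − 100 = 2
x=85: ŷ = 20 + 85 = 105; e = 103 − 105 = -2
Largest |e| is 6 at x = 65, residual 6.

e = 6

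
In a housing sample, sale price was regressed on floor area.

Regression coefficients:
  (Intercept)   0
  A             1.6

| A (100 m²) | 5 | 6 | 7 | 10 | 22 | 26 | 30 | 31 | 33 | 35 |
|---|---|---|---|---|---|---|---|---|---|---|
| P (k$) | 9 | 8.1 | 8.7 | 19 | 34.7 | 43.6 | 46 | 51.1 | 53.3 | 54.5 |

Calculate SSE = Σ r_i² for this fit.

A=5: ŷ = 1.6·5 = 8; r = 9 − 8 = 1
A=6: ŷ = 1.6·6 = 9.6; r = 8.1 − 9.6 = -1.5
A=7: ŷ = 1.6·7 = 11.2; r = 8.7 − 11.2 = -2.5
A=10: ŷ = 1.6·10 = 16; r = 19 − 16 = 3
A=22: ŷ = 1.6·22 = 35.2; r = 34.7 − 35.2 = -0.5
A=26: ŷ = 1.6·26 = 41.6; r = 43.6 − 41.6 = 2
A=30: ŷ = 1.6·30 = 48; r = 46 − 48 = -2
A=31: ŷ = 1.6·31 = 49.6; r = 51.1 − 49.6 = 1.5
A=33: ŷ = 1.6·33 = 52.8; r = 53.3 − 52.8 = 0.5
A=35: ŷ = 1.6·35 = 56; r = 54.5 − 56 = -1.5
SSE = 1 + 2.25 + 6.25 + 9 + 0.25 + 4 + 4 + 2.25 + 0.25 + 2.25 = 31.5

SSE = 31.5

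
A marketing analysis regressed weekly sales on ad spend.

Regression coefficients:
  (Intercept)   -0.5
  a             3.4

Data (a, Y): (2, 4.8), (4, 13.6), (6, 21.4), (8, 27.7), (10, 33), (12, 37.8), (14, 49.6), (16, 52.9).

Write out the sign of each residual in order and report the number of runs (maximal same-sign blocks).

5 runs

a=2: Ŷ = -0.5 + 3.4·2 = 6.3; r = 4.8 − 6.3 = -1.5
a=4: Ŷ = -0.5 + 3.4·4 = 13.1; r = 13.6 − 13.1 = 0.5
a=6: Ŷ = -0.5 + 3.4·6 = 19.9; r = 21.4 − 19.9 = 1.5
a=8: Ŷ = -0.5 + 3.4·8 = 26.7; r = 27.7 − 26.7 = 1
a=10: Ŷ = -0.5 + 3.4·10 = 33.5; r = 33 − 33.5 = -0.5
a=12: Ŷ = -0.5 + 3.4·12 = 40.3; r = 37.8 − 40.3 = -2.5
a=14: Ŷ = -0.5 + 3.4·14 = 47.1; r = 49.6 − 47.1 = 2.5
a=16: Ŷ = -0.5 + 3.4·16 = 53.9; r = 52.9 − 53.9 = -1
Signs: − + + + − − + −
Runs: −×1, +×3, −×2, +×1, −×1 → 5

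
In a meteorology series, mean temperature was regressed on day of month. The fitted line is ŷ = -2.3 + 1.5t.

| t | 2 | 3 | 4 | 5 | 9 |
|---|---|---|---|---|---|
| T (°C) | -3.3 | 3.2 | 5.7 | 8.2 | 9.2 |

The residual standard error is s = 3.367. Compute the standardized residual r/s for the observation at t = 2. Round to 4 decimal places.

ŷ = -2.3 + 1.5·2 = 0.7
r = -3.3 − 0.7 = -4
r/s = -4 / 3.367 = -1.1880

-1.1880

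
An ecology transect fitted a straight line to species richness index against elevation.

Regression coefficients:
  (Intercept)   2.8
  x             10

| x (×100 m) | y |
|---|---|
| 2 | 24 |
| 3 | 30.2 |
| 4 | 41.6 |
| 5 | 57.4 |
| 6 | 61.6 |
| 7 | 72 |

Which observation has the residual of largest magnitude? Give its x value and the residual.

x=2: ŷ = 2.8 + 10·2 = 22.8; e = 24 − 22.8 = 1.2
x=3: ŷ = 2.8 + 10·3 = 32.8; e = 30.2 − 32.8 = -2.6
x=4: ŷ = 2.8 + 10·4 = 42.8; e = 41.6 − 42.8 = -1.2
x=5: ŷ = 2.8 + 10·5 = 52.8; e = 57.4 − 52.8 = 4.6
x=6: ŷ = 2.8 + 10·6 = 62.8; e = 61.6 − 62.8 = -1.2
x=7: ŷ = 2.8 + 10·7 = 72.8; e = 72 − 72.8 = -0.8
Largest |e| is 4.6 at x = 5, residual 4.6.

x = 5, e = 4.6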